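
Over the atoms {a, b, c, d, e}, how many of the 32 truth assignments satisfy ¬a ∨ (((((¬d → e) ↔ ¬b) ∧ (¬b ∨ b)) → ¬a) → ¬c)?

28

Initial set: {(¬a ∨ (((((¬d → e) ↔ ¬b) ∧ (¬b ∨ b)) → ¬a) → ¬c))}.
(¬a ∨ (((((¬d → e) ↔ ¬b) ∧ (¬b ∨ b)) → ¬a) → ¬c)): β-rule — branch into ¬a  //  (((((¬d → e) ↔ ¬b) ∧ (¬b ∨ b)) → ¬a) → ¬c).
  branch 1 (add ¬a):
    ○ open, literals {a=F}.
  branch 2 (add (((((¬d → e) ↔ ¬b) ∧ (¬b ∨ b)) → ¬a) → ¬c)):
    (((((¬d → e) ↔ ¬b) ∧ (¬b ∨ b)) → ¬a) → ¬c): β-rule — branch into ¬((((¬d → e) ↔ ¬b) ∧ (¬b ∨ b)) → ¬a)  //  ¬c.
      branch 2.1 (add ¬((((¬d → e) ↔ ¬b) ∧ (¬b ∨ b)) → ¬a)):
        ¬((((¬d → e) ↔ ¬b) ∧ (¬b ∨ b)) → ¬a): α-rule — add (((¬d → e) ↔ ¬b) ∧ (¬b ∨ b)), ¬¬a.
        (((¬d → e) ↔ ¬b) ∧ (¬b ∨ b)): α-rule — add ((¬d → e) ↔ ¬b), (¬b ∨ b).
        ((¬d → e) ↔ ¬b): β-rule — branch into (¬d → e), ¬b  //  ¬(¬d → e), ¬¬b.
          branch 2.1.1 (add (¬d → e), ¬b):
            (¬b ∨ b): β-rule — branch into ¬b  //  b.
              branch 2.1.1.1 (add ¬b):
                (¬d → e): β-rule — branch into ¬¬d  //  e.
                  branch 2.1.1.1.1 (add ¬¬d):
                    ○ open, literals {a=T, b=F, d=T}.
                  branch 2.1.1.1.2 (add e):
                    ○ open, literals {a=T, b=F, e=T}.
              branch 2.1.1.2 (add b):
                × closes — contains both b and ¬b.
          branch 2.1.2 (add ¬(¬d → e), ¬¬b):
            ¬(¬d → e): α-rule — add ¬d, ¬e.
            (¬b ∨ b): β-rule — branch into ¬b  //  b.
              branch 2.1.2.1 (add ¬b):
                × closes — contains both b and ¬b.
              branch 2.1.2.2 (add b):
                ○ open, literals {a=T, b=T, d=F, e=F}.
      branch 2.2 (add ¬c):
        ○ open, literals {c=F}.
2 branches closed, 5 open.
Each open branch fixes some atoms; the unmentioned ones are free. Counting distinct full assignments: branch {a=F} (b, c, d, e) contributes 16 new; branch {a=T, b=F, d=T} (c, e) contributes 4 new; branch {a=T, b=F, e=T} (c, d) contributes 2 new; branch {a=T, b=T, d=F, e=F} (c) contributes 2 new; branch {c=F} (a, b, d, e) contributes 4 new. Total: 28.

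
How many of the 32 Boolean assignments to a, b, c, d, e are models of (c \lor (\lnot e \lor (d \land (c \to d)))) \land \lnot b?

14

Initial set: {T ((c \lor (\lnot e \lor (d \land (c \to d)))) \land \lnot b)}.
T ((c \lor (\lnot e \lor (d \land (c \to d)))) \land \lnot b): α-rule — add T (c \lor (\lnot e \lor (d \land (c \to d)))), T \lnot b.
T (c \lor (\lnot e \lor (d \land (c \to d)))): β-rule — branch into T c  //  T (\lnot e \lor (d \land (c \to d))).
  branch 1 (add T c):
    ○ open, literals {b=F, c=T}.
  branch 2 (add T (\lnot e \lor (d \land (c \to d)))):
    T (\lnot e \lor (d \land (c \to d))): β-rule — branch into T \lnot e  //  T (d \land (c \to d)).
      branch 2.1 (add T \lnot e):
        ○ open, literals {b=F, e=F}.
      branch 2.2 (add T (d \land (c \to d))):
        T (d \land (c \to d)): α-rule — add T d, T (c \to d).
        T (c \to d): β-rule — branch into F c  //  T d.
          branch 2.2.1 (add F c):
            ○ open, literals {b=F, c=F, d=T}.
          branch 2.2.2 (add T d):
            ○ open, literals {b=F, d=T}.
0 branches closed, 4 open.
Each open branch fixes some atoms; the unmentioned ones are free. Counting distinct full assignments: branch {b=F, c=T} (a, d, e) contributes 8 new; branch {b=F, e=F} (a, c, d) contributes 4 new; branch {b=F, c=F, d=T} (a, e) contributes 2 new; branch {b=F, d=T} (a, c, e) contributes 0 new. Total: 14.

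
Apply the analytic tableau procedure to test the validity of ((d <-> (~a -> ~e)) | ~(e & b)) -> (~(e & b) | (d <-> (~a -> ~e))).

Assume the negation and expand:
Initial set: {~(((d <-> (~a -> ~e)) | ~(e & b)) -> (~(e & b) | (d <-> (~a -> ~e))))}.
~(((d <-> (~a -> ~e)) | ~(e & b)) -> (~(e & b) | (d <-> (~a -> ~e)))): α-rule — add ((d <-> (~a -> ~e)) | ~(e & b)), ~(~(e & b) | (d <-> (~a -> ~e))).
~(~(e & b) | (d <-> (~a -> ~e))): α-rule — add ~~(e & b), ~(d <-> (~a -> ~e)).
~~(e & b): α-rule — add e, b.
((d <-> (~a -> ~e)) | ~(e & b)): β-rule — branch into (d <-> (~a -> ~e))  //  ~(e & b).
  branch 1 (add (d <-> (~a -> ~e))):
    ~(d <-> (~a -> ~e)): β-rule — branch into d, ~(~a -> ~e)  //  ~d, (~a -> ~e).
      branch 1.1 (add d, ~(~a -> ~e)):
        ~(~a -> ~e): α-rule — add ~a, ~~e.
        (d <-> (~a -> ~e)): β-rule — branch into d, (~a -> ~e)  //  ~d, ~(~a -> ~e).
          branch 1.1.1 (add d, (~a -> ~e)):
            (~a -> ~e): β-rule — branch into ~~a  //  ~e.
              branch 1.1.1.1 (add ~~a):
                × closes — contains both a and ~a.
              branch 1.1.1.2 (add ~e):
                × closes — contains both e and ~e.
          branch 1.1.2 (add ~d, ~(~a -> ~e)):
            × closes — contains both d and ~d.
      branch 1.2 (add ~d, (~a -> ~e)):
        (d <-> (~a -> ~e)): β-rule — branch into d, (~a -> ~e)  //  ~d, ~(~a -> ~e).
          branch 1.2.1 (add d, (~a -> ~e)):
            × closes — contains both d and ~d.
          branch 1.2.2 (add ~d, ~(~a -> ~e)):
            ~(~a -> ~e): α-rule — add ~a, ~~e.
            (~a -> ~e): β-rule — branch into ~~a  //  ~e.
              branch 1.2.2.1 (add ~~a):
                × closes — contains both a and ~a.
              branch 1.2.2.2 (add ~e):
                × closes — contains both e and ~e.
  branch 2 (add ~(e & b)):
    ~(d <-> (~a -> ~e)): β-rule — branch into d, ~(~a -> ~e)  //  ~d, (~a -> ~e).
      branch 2.1 (add d, ~(~a -> ~e)):
        ~(~a -> ~e): α-rule — add ~a, ~~e.
        ~(e & b): β-rule — branch into ~e  //  ~b.
          branch 2.1.1 (add ~e):
            × closes — contains both e and ~e.
          branch 2.1.2 (add ~b):
            × closes — contains both b and ~b.
      branch 2.2 (add ~d, (~a -> ~e)):
        ~(e & b): β-rule — branch into ~e  //  ~b.
          branch 2.2.1 (add ~e):
            × closes — contains both e and ~e.
          branch 2.2.2 (add ~b):
            × closes — contains both b and ~b.
All 10 branches close.
Every branch closed, so the negation is unsatisfiable and the formula is valid.

Valid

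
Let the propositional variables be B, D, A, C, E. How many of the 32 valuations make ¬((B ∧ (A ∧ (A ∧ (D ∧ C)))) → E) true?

1

Initial set: {T ¬((B ∧ (A ∧ (A ∧ (D ∧ C)))) → E)}.
T ¬((B ∧ (A ∧ (A ∧ (D ∧ C)))) → E): α-rule — add T (B ∧ (A ∧ (A ∧ (D ∧ C)))), F E.
T (B ∧ (A ∧ (A ∧ (D ∧ C)))): α-rule — add T B, T (A ∧ (A ∧ (D ∧ C))).
T (A ∧ (A ∧ (D ∧ C))): α-rule — add T A, T (A ∧ (D ∧ C)).
T (A ∧ (D ∧ C)): α-rule — add T A, T (D ∧ C).
T (D ∧ C): α-rule — add T D, T C.
○ open, literals {A=1, B=1, C=1, D=1, E=0}.
0 branches closed, 1 open.
Each open branch fixes some atoms; the unmentioned ones are free. Counting distinct full assignments: branch {A=1, B=1, C=1, D=1, E=0} (none free) contributes 1 new. Total: 1.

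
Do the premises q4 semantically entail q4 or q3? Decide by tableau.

Yes

Initial set: {q4; not (q4 or q3)}.
not (q4 or q3): α-rule — add not q4, not q3.
× closes — contains both q4 and not q4.
All 1 branch closes.
Every branch closed, so the premises entail the conclusion.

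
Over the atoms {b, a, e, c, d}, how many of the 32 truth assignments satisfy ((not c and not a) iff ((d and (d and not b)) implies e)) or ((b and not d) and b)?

16

Initial set: {(((not c and not a) iff ((d and (d and not b)) implies e)) or ((b and not d) and b))}.
(((not c and not a) iff ((d and (d and not b)) implies e)) or ((b and not d) and b)): β-rule — branch into ((not c and not a) iff ((d and (d and not b)) implies e))  //  ((b and not d) and b).
  branch 1 (add ((not c and not a) iff ((d and (d and not b)) implies e))):
    ((not c and not a) iff ((d and (d and not b)) implies e)): β-rule — branch into (not c and not a), ((d and (d and not b)) implies e)  //  not (not c and not a), not ((d and (d and not b)) implies e).
      branch 1.1 (add (not c and not a), ((d and (d and not b)) implies e)):
        (not c and not a): α-rule — add not c, not a.
        ((d and (d and not b)) implies e): β-rule — branch into not (d and (d and not b))  //  e.
          branch 1.1.1 (add not (d and (d and not b))):
            not (d and (d and not b)): β-rule — branch into not d  //  not (d and not b).
              branch 1.1.1.1 (add not d):
                ○ open, literals {a=0, c=0, d=0}.
              branch 1.1.1.2 (add not (d and not b)):
                not (d and not b): β-rule — branch into not d  //  not not b.
                  branch 1.1.1.2.1 (add not d):
                    ○ open, literals {a=0, c=0, d=0}.
                  branch 1.1.1.2.2 (add not not b):
                    ○ open, literals {a=0, b=1, c=0}.
          branch 1.1.2 (add e):
            ○ open, literals {a=0, c=0, e=1}.
      branch 1.2 (add not (not c and not a), not ((d and (d and not b)) implies e)):
        not ((d and (d and not b)) implies e): α-rule — add (d and (d and not b)), not e.
        (d and (d and not b)): α-rule — add d, (d and not b).
        (d and not b): α-rule — add d, not b.
        not (not c and not a): β-rule — branch into not not c  //  not not a.
          branch 1.2.1 (add not not c):
            ○ open, literals {b=0, c=1, d=1, e=0}.
          branch 1.2.2 (add not not a):
            ○ open, literals {a=1, b=0, d=1, e=0}.
  branch 2 (add ((b and not d) and b)):
    ((b and not d) and b): α-rule — add (b and not d), b.
    (b and not d): α-rule — add b, not d.
    ○ open, literals {b=1, d=0}.
0 branches closed, 7 open.
Each open branch fixes some atoms; the unmentioned ones are free. Counting distinct full assignments: branch {a=0, c=0, d=0} (b, e) contributes 4 new; branch {a=0, c=0, d=0} (b, e) contributes 0 new; branch {a=0, b=1, c=0} (e, d) contributes 2 new; branch {a=0, c=0, e=1} (b, d) contributes 1 new; branch {b=0, c=1, d=1, e=0} (a) contributes 2 new; branch {a=1, b=0, d=1, e=0} (c) contributes 1 new; branch {b=1, d=0} (a, e, c) contributes 6 new. Total: 16.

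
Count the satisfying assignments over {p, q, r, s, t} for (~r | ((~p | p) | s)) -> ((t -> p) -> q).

20

Initial set: {T ((~r | ((~p | p) | s)) -> ((t -> p) -> q))}.
T ((~r | ((~p | p) | s)) -> ((t -> p) -> q)): β-rule — branch into F (~r | ((~p | p) | s))  //  T ((t -> p) -> q).
  branch 1 (add F (~r | ((~p | p) | s))):
    F (~r | ((~p | p) | s)): α-rule — add F ~r, F ((~p | p) | s).
    F ((~p | p) | s): α-rule — add F (~p | p), F s.
    F (~p | p): α-rule — add F ~p, F p.
    × closes — contains both p and ~p.
  branch 2 (add T ((t -> p) -> q)):
    T ((t -> p) -> q): β-rule — branch into F (t -> p)  //  T q.
      branch 2.1 (add F (t -> p)):
        F (t -> p): α-rule — add T t, F p.
        ○ open, literals {p=0, t=1}.
      branch 2.2 (add T q):
        ○ open, literals {q=1}.
1 branch closed, 2 open.
Each open branch fixes some atoms; the unmentioned ones are free. Counting distinct full assignments: branch {p=0, t=1} (q, r, s) contributes 8 new; branch {q=1} (p, r, s, t) contributes 12 new. Total: 20.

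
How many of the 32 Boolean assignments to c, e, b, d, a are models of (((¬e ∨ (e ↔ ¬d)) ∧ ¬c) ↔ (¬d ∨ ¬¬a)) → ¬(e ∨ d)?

20

Initial set: {((((¬e ∨ (e ↔ ¬d)) ∧ ¬c) ↔ (¬d ∨ ¬¬a)) → ¬(e ∨ d))}.
((((¬e ∨ (e ↔ ¬d)) ∧ ¬c) ↔ (¬d ∨ ¬¬a)) → ¬(e ∨ d)): β-rule — branch into ¬(((¬e ∨ (e ↔ ¬d)) ∧ ¬c) ↔ (¬d ∨ ¬¬a))  //  ¬(e ∨ d).
  branch 1 (add ¬(((¬e ∨ (e ↔ ¬d)) ∧ ¬c) ↔ (¬d ∨ ¬¬a))):
    ¬(((¬e ∨ (e ↔ ¬d)) ∧ ¬c) ↔ (¬d ∨ ¬¬a)): β-rule — branch into ((¬e ∨ (e ↔ ¬d)) ∧ ¬c), ¬(¬d ∨ ¬¬a)  //  ¬((¬e ∨ (e ↔ ¬d)) ∧ ¬c), (¬d ∨ ¬¬a).
      branch 1.1 (add ((¬e ∨ (e ↔ ¬d)) ∧ ¬c), ¬(¬d ∨ ¬¬a)):
        ((¬e ∨ (e ↔ ¬d)) ∧ ¬c): α-rule — add (¬e ∨ (e ↔ ¬d)), ¬c.
        ¬(¬d ∨ ¬¬a): α-rule — add ¬¬d, ¬¬¬a.
        ¬¬¬a: drop double negation, giving ¬a.
        (¬e ∨ (e ↔ ¬d)): β-rule — branch into ¬e  //  (e ↔ ¬d).
          branch 1.1.1 (add ¬e):
            ○ open, literals {a=false, c=false, d=true, e=false}.
          branch 1.1.2 (add (e ↔ ¬d)):
            (e ↔ ¬d): β-rule — branch into e, ¬d  //  ¬e, ¬¬d.
              branch 1.1.2.1 (add e, ¬d):
                × closes — contains both d and ¬d.
              branch 1.1.2.2 (add ¬e, ¬¬d):
                ○ open, literals {a=false, c=false, d=true, e=false}.
      branch 1.2 (add ¬((¬e ∨ (e ↔ ¬d)) ∧ ¬c), (¬d ∨ ¬¬a)):
        ¬((¬e ∨ (e ↔ ¬d)) ∧ ¬c): β-rule — branch into ¬(¬e ∨ (e ↔ ¬d))  //  ¬¬c.
          branch 1.2.1 (add ¬(¬e ∨ (e ↔ ¬d))):
            ¬(¬e ∨ (e ↔ ¬d)): α-rule — add ¬¬e, ¬(e ↔ ¬d).
            (¬d ∨ ¬¬a): β-rule — branch into ¬d  //  ¬¬a.
              branch 1.2.1.1 (add ¬d):
                ¬(e ↔ ¬d): β-rule — branch into e, ¬¬d  //  ¬e, ¬d.
                  branch 1.2.1.1.1 (add e, ¬¬d):
                    × closes — contains both d and ¬d.
                  branch 1.2.1.1.2 (add ¬e, ¬d):
                    × closes — contains both e and ¬e.
              branch 1.2.1.2 (add ¬¬a):
                ¬¬a: drop double negation, giving a.
                ¬(e ↔ ¬d): β-rule — branch into e, ¬¬d  //  ¬e, ¬d.
                  branch 1.2.1.2.1 (add e, ¬¬d):
                    ○ open, literals {a=true, d=true, e=true}.
                  branch 1.2.1.2.2 (add ¬e, ¬d):
                    × closes — contains both e and ¬e.
          branch 1.2.2 (add ¬¬c):
            (¬d ∨ ¬¬a): β-rule — branch into ¬d  //  ¬¬a.
              branch 1.2.2.1 (add ¬d):
                ○ open, literals {c=true, d=false}.
              branch 1.2.2.2 (add ¬¬a):
                ¬¬a: drop double negation, giving a.
                ○ open, literals {a=true, c=true}.
  branch 2 (add ¬(e ∨ d)):
    ¬(e ∨ d): α-rule — add ¬e, ¬d.
    ○ open, literals {d=false, e=false}.
4 branches closed, 6 open.
Each open branch fixes some atoms; the unmentioned ones are free. Counting distinct full assignments: branch {a=false, c=false, d=true, e=false} (b) contributes 2 new; branch {a=false, c=false, d=true, e=false} (b) contributes 0 new; branch {a=true, d=true, e=true} (c, b) contributes 4 new; branch {c=true, d=false} (e, b, a) contributes 8 new; branch {a=true, c=true} (e, b, d) contributes 2 new; branch {d=false, e=false} (c, b, a) contributes 4 new. Total: 20.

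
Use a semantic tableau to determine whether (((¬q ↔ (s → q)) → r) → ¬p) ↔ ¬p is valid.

Assume the negation and expand:
Initial set: {¬((((¬q ↔ (s → q)) → r) → ¬p) ↔ ¬p)}.
¬((((¬q ↔ (s → q)) → r) → ¬p) ↔ ¬p): β-rule — branch into (((¬q ↔ (s → q)) → r) → ¬p), ¬¬p  //  ¬(((¬q ↔ (s → q)) → r) → ¬p), ¬p.
  branch 1 (add (((¬q ↔ (s → q)) → r) → ¬p), ¬¬p):
    (((¬q ↔ (s → q)) → r) → ¬p): β-rule — branch into ¬((¬q ↔ (s → q)) → r)  //  ¬p.
      branch 1.1 (add ¬((¬q ↔ (s → q)) → r)):
        ¬((¬q ↔ (s → q)) → r): α-rule — add (¬q ↔ (s → q)), ¬r.
        (¬q ↔ (s → q)): β-rule — branch into ¬q, (s → q)  //  ¬¬q, ¬(s → q).
          branch 1.1.1 (add ¬q, (s → q)):
            (s → q): β-rule — branch into ¬s  //  q.
              branch 1.1.1.1 (add ¬s):
                ○ open, literals {p=T, q=F, r=F, s=F}.
              branch 1.1.1.2 (add q):
                × closes — contains both q and ¬q.
          branch 1.1.2 (add ¬¬q, ¬(s → q)):
            ¬(s → q): α-rule — add s, ¬q.
            × closes — contains both q and ¬q.
      branch 1.2 (add ¬p):
        × closes — contains both p and ¬p.
  branch 2 (add ¬(((¬q ↔ (s → q)) → r) → ¬p), ¬p):
    ¬(((¬q ↔ (s → q)) → r) → ¬p): α-rule — add ((¬q ↔ (s → q)) → r), ¬¬p.
    × closes — contains both p and ¬p.
4 branches closed, 1 open.
An open branch gives a countermodel: p=T, q=F, r=F, s=F (unmentioned atoms arbitrary); under it the original formula is false.

Not valid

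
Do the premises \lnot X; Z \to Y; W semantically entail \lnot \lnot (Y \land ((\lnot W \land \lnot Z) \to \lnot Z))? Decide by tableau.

Initial set: {\lnot X; (Z \to Y); W; \lnot \lnot \lnot (Y \land ((\lnot W \land \lnot Z) \to \lnot Z))}.
\lnot \lnot \lnot (Y \land ((\lnot W \land \lnot Z) \to \lnot Z)): drop double negation, giving \lnot (Y \land ((\lnot W \land \lnot Z) \to \lnot Z)).
(Z \to Y): β-rule — branch into \lnot Z  //  Y.
  branch 1 (add \lnot Z):
    \lnot (Y \land ((\lnot W \land \lnot Z) \to \lnot Z)): β-rule — branch into \lnot Y  //  \lnot ((\lnot W \land \lnot Z) \to \lnot Z).
      branch 1.1 (add \lnot Y):
        ○ open, literals {W=true, X=false, Y=false, Z=false}.
      branch 1.2 (add \lnot ((\lnot W \land \lnot Z) \to \lnot Z)):
        \lnot ((\lnot W \land \lnot Z) \to \lnot Z): α-rule — add (\lnot W \land \lnot Z), \lnot \lnot Z.
        × closes — contains both Z and \lnot Z.
  branch 2 (add Y):
    \lnot (Y \land ((\lnot W \land \lnot Z) \to \lnot Z)): β-rule — branch into \lnot Y  //  \lnot ((\lnot W \land \lnot Z) \to \lnot Z).
      branch 2.1 (add \lnot Y):
        × closes — contains both Y and \lnot Y.
      branch 2.2 (add \lnot ((\lnot W \land \lnot Z) \to \lnot Z)):
        \lnot ((\lnot W \land \lnot Z) \to \lnot Z): α-rule — add (\lnot W \land \lnot Z), \lnot \lnot Z.
        (\lnot W \land \lnot Z): α-rule — add \lnot W, \lnot Z.
        × closes — contains both W and \lnot W.
3 branches closed, 1 open.
An open branch gives a countermodel: W=true, X=false, Y=false, Z=false (unmentioned atoms arbitrary); the premises hold there but the conclusion fails.

No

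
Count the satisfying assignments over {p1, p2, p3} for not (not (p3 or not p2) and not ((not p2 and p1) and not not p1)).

6

Initial set: {not (not (p3 or not p2) and not ((not p2 and p1) and not not p1))}.
not (not (p3 or not p2) and not ((not p2 and p1) and not not p1)): β-rule — branch into not not (p3 or not p2)  //  not not ((not p2 and p1) and not not p1).
  branch 1 (add not not (p3 or not p2)):
    not not (p3 or not p2): β-rule — branch into p3  //  not p2.
      branch 1.1 (add p3):
        ○ open, literals {p3=1}.
      branch 1.2 (add not p2):
        ○ open, literals {p2=0}.
  branch 2 (add not not ((not p2 and p1) and not not p1)):
    not not ((not p2 and p1) and not not p1): α-rule — add (not p2 and p1), not not p1.
    (not p2 and p1): α-rule — add not p2, p1.
    not not p1: drop double negation, giving p1.
    ○ open, literals {p1=1, p2=0}.
0 branches closed, 3 open.
Each open branch fixes some atoms; the unmentioned ones are free. Counting distinct full assignments: branch {p3=1} (p1, p2) contributes 4 new; branch {p2=0} (p1, p3) contributes 2 new; branch {p1=1, p2=0} (p3) contributes 0 new. Total: 6.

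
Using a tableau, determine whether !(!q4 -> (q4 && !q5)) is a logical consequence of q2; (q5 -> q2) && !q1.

Initial set: {q2; ((q5 -> q2) && !q1); !!(!q4 -> (q4 && !q5))}.
((q5 -> q2) && !q1): α-rule — add (q5 -> q2), !q1.
!!(!q4 -> (q4 && !q5)): β-rule — branch into !!q4  //  (q4 && !q5).
  branch 1 (add !!q4):
    (q5 -> q2): β-rule — branch into !q5  //  q2.
      branch 1.1 (add !q5):
        ○ open, literals {q1=false, q2=true, q4=true, q5=false}.
      branch 1.2 (add q2):
        ○ open, literals {q1=false, q2=true, q4=true}.
  branch 2 (add (q4 && !q5)):
    (q4 && !q5): α-rule — add q4, !q5.
    (q5 -> q2): β-rule — branch into !q5  //  q2.
      branch 2.1 (add !q5):
        ○ open, literals {q1=false, q2=true, q4=true, q5=false}.
      branch 2.2 (add q2):
        ○ open, literals {q1=false, q2=true, q4=true, q5=false}.
0 branches closed, 4 open.
An open branch gives a countermodel: q1=false, q2=true, q4=true, q5=false (unmentioned atoms arbitrary); the premises hold there but the conclusion fails.

No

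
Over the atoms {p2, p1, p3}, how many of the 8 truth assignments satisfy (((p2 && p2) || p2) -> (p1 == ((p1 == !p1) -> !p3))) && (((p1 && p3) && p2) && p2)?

1

Initial set: {((((p2 && p2) || p2) -> (p1 == ((p1 == !p1) -> !p3))) && (((p1 && p3) && p2) && p2))}.
((((p2 && p2) || p2) -> (p1 == ((p1 == !p1) -> !p3))) && (((p1 && p3) && p2) && p2)): α-rule — add (((p2 && p2) || p2) -> (p1 == ((p1 == !p1) -> !p3))), (((p1 && p3) && p2) && p2).
(((p1 && p3) && p2) && p2): α-rule — add ((p1 && p3) && p2), p2.
((p1 && p3) && p2): α-rule — add (p1 && p3), p2.
(p1 && p3): α-rule — add p1, p3.
(((p2 && p2) || p2) -> (p1 == ((p1 == !p1) -> !p3))): β-rule — branch into !((p2 && p2) || p2)  //  (p1 == ((p1 == !p1) -> !p3)).
  branch 1 (add !((p2 && p2) || p2)):
    !((p2 && p2) || p2): α-rule — add !(p2 && p2), !p2.
    × closes — contains both p2 and !p2.
  branch 2 (add (p1 == ((p1 == !p1) -> !p3))):
    (p1 == ((p1 == !p1) -> !p3)): β-rule — branch into p1, ((p1 == !p1) -> !p3)  //  !p1, !((p1 == !p1) -> !p3).
      branch 2.1 (add p1, ((p1 == !p1) -> !p3)):
        ((p1 == !p1) -> !p3): β-rule — branch into !(p1 == !p1)  //  !p3.
          branch 2.1.1 (add !(p1 == !p1)):
            !(p1 == !p1): β-rule — branch into p1, !!p1  //  !p1, !p1.
              branch 2.1.1.1 (add p1, !!p1):
                ○ open, literals {p1=T, p2=T, p3=T}.
              branch 2.1.1.2 (add !p1, !p1):
                × closes — contains both p1 and !p1.
          branch 2.1.2 (add !p3):
            × closes — contains both p3 and !p3.
      branch 2.2 (add !p1, !((p1 == !p1) -> !p3)):
        × closes — contains both p1 and !p1.
4 branches closed, 1 open.
Each open branch fixes some atoms; the unmentioned ones are free. Counting distinct full assignments: branch {p1=T, p2=T, p3=T} (none free) contributes 1 new. Total: 1.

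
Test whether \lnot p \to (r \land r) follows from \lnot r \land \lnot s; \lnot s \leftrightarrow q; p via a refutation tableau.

Yes

Initial set: {T (\lnot r \land \lnot s); T (\lnot s \leftrightarrow q); T p; F (\lnot p \to (r \land r))}.
T (\lnot r \land \lnot s): α-rule — add T \lnot r, T \lnot s.
F (\lnot p \to (r \land r)): α-rule — add T \lnot p, F (r \land r).
× closes — contains both p and \lnot p.
All 1 branch closes.
Every branch closed, so the premises entail the conclusion.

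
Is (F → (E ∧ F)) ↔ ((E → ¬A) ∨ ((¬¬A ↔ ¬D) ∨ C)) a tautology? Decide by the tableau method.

Not valid

Assume the negation and expand:
Initial set: {¬((F → (E ∧ F)) ↔ ((E → ¬A) ∨ ((¬¬A ↔ ¬D) ∨ C)))}.
¬((F → (E ∧ F)) ↔ ((E → ¬A) ∨ ((¬¬A ↔ ¬D) ∨ C))): β-rule — branch into (F → (E ∧ F)), ¬((E → ¬A) ∨ ((¬¬A ↔ ¬D) ∨ C))  //  ¬(F → (E ∧ F)), ((E → ¬A) ∨ ((¬¬A ↔ ¬D) ∨ C)).
  branch 1 (add (F → (E ∧ F)), ¬((E → ¬A) ∨ ((¬¬A ↔ ¬D) ∨ C))):
    ¬((E → ¬A) ∨ ((¬¬A ↔ ¬D) ∨ C)): α-rule — add ¬(E → ¬A), ¬((¬¬A ↔ ¬D) ∨ C).
    ¬(E → ¬A): α-rule — add E, ¬¬A.
    ¬((¬¬A ↔ ¬D) ∨ C): α-rule — add ¬(¬¬A ↔ ¬D), ¬C.
    (F → (E ∧ F)): β-rule — branch into ¬F  //  (E ∧ F).
      branch 1.1 (add ¬F):
        ¬(¬¬A ↔ ¬D): β-rule — branch into ¬¬A, ¬¬D  //  ¬¬¬A, ¬D.
          branch 1.1.1 (add ¬¬A, ¬¬D):
            ¬¬A: drop double negation, giving A.
            ○ open, literals {A=T, C=F, D=T, E=T, F=F}.
          branch 1.1.2 (add ¬¬¬A, ¬D):
            ¬¬¬A: drop double negation, giving ¬A.
            × closes — contains both A and ¬A.
      branch 1.2 (add (E ∧ F)):
        (E ∧ F): α-rule — add E, F.
        ¬(¬¬A ↔ ¬D): β-rule — branch into ¬¬A, ¬¬D  //  ¬¬¬A, ¬D.
          branch 1.2.1 (add ¬¬A, ¬¬D):
            ¬¬A: drop double negation, giving A.
            ○ open, literals {A=T, C=F, D=T, E=T, F=T}.
          branch 1.2.2 (add ¬¬¬A, ¬D):
            ¬¬¬A: drop double negation, giving ¬A.
            × closes — contains both A and ¬A.
  branch 2 (add ¬(F → (E ∧ F)), ((E → ¬A) ∨ ((¬¬A ↔ ¬D) ∨ C))):
    ¬(F → (E ∧ F)): α-rule — add F, ¬(E ∧ F).
    ((E → ¬A) ∨ ((¬¬A ↔ ¬D) ∨ C)): β-rule — branch into (E → ¬A)  //  ((¬¬A ↔ ¬D) ∨ C).
      branch 2.1 (add (E → ¬A)):
        ¬(E ∧ F): β-rule — branch into ¬E  //  ¬F.
          branch 2.1.1 (add ¬E):
            (E → ¬A): β-rule — branch into ¬E  //  ¬A.
              branch 2.1.1.1 (add ¬E):
                ○ open, literals {E=F, F=T}.
              branch 2.1.1.2 (add ¬A):
                ○ open, literals {A=F, E=F, F=T}.
          branch 2.1.2 (add ¬F):
            × closes — contains both F and ¬F.
      branch 2.2 (add ((¬¬A ↔ ¬D) ∨ C)):
        ¬(E ∧ F): β-rule — branch into ¬E  //  ¬F.
          branch 2.2.1 (add ¬E):
            ((¬¬A ↔ ¬D) ∨ C): β-rule — branch into (¬¬A ↔ ¬D)  //  C.
              branch 2.2.1.1 (add (¬¬A ↔ ¬D)):
                (¬¬A ↔ ¬D): β-rule — branch into ¬¬A, ¬D  //  ¬¬¬A, ¬¬D.
                  branch 2.2.1.1.1 (add ¬¬A, ¬D):
                    ¬¬A: drop double negation, giving A.
                    ○ open, literals {A=T, D=F, E=F, F=T}.
                  branch 2.2.1.1.2 (add ¬¬¬A, ¬¬D):
                    ¬¬¬A: drop double negation, giving ¬A.
                    ○ open, literals {A=F, D=T, E=F, F=T}.
              branch 2.2.1.2 (add C):
                ○ open, literals {C=T, E=F, F=T}.
          branch 2.2.2 (add ¬F):
            × closes — contains both F and ¬F.
4 branches closed, 7 open.
An open branch gives a countermodel: A=T, C=F, D=T, E=T, F=F (unmentioned atoms arbitrary); under it the original formula is false.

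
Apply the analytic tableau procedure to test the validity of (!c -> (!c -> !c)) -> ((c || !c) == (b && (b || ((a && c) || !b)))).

Assume the negation and expand:
Initial set: {!((!c -> (!c -> !c)) -> ((c || !c) == (b && (b || ((a && c) || !b)))))}.
!((!c -> (!c -> !c)) -> ((c || !c) == (b && (b || ((a && c) || !b))))): α-rule — add (!c -> (!c -> !c)), !((c || !c) == (b && (b || ((a && c) || !b)))).
(!c -> (!c -> !c)): β-rule — branch into !!c  //  (!c -> !c).
  branch 1 (add !!c):
    !((c || !c) == (b && (b || ((a && c) || !b)))): β-rule — branch into (c || !c), !(b && (b || ((a && c) || !b)))  //  !(c || !c), (b && (b || ((a && c) || !b))).
      branch 1.1 (add (c || !c), !(b && (b || ((a && c) || !b)))):
        (c || !c): β-rule — branch into c  //  !c.
          branch 1.1.1 (add c):
            !(b && (b || ((a && c) || !b))): β-rule — branch into !b  //  !(b || ((a && c) || !b)).
              branch 1.1.1.1 (add !b):
                ○ open, literals {b=0, c=1}.
              branch 1.1.1.2 (add !(b || ((a && c) || !b))):
                !(b || ((a && c) || !b)): α-rule — add !b, !((a && c) || !b).
                !((a && c) || !b): α-rule — add !(a && c), !!b.
                × closes — contains both b and !b.
          branch 1.1.2 (add !c):
            × closes — contains both c and !c.
      branch 1.2 (add !(c || !c), (b && (b || ((a && c) || !b)))):
        !(c || !c): α-rule — add !c, !!c.
        × closes — contains both c and !c.
  branch 2 (add (!c -> !c)):
    !((c || !c) == (b && (b || ((a && c) || !b)))): β-rule — branch into (c || !c), !(b && (b || ((a && c) || !b)))  //  !(c || !c), (b && (b || ((a && c) || !b))).
      branch 2.1 (add (c || !c), !(b && (b || ((a && c) || !b)))):
        (!c -> !c): β-rule — branch into !!c  //  !c.
          branch 2.1.1 (add !!c):
            (c || !c): β-rule — branch into c  //  !c.
              branch 2.1.1.1 (add c):
                !(b && (b || ((a && c) || !b))): β-rule — branch into !b  //  !(b || ((a && c) || !b)).
                  branch 2.1.1.1.1 (add !b):
                    ○ open, literals {b=0, c=1}.
                  branch 2.1.1.1.2 (add !(b || ((a && c) || !b))):
                    !(b || ((a && c) || !b)): α-rule — add !b, !((a && c) || !b).
                    !((a && c) || !b): α-rule — add !(a && c), !!b.
                    × closes — contains both b and !b.
              branch 2.1.1.2 (add !c):
                × closes — contains both c and !c.
          branch 2.1.2 (add !c):
            (c || !c): β-rule — branch into c  //  !c.
              branch 2.1.2.1 (add c):
                × closes — contains both c and !c.
              branch 2.1.2.2 (add !c):
                !(b && (b || ((a && c) || !b))): β-rule — branch into !b  //  !(b || ((a && c) || !b)).
                  branch 2.1.2.2.1 (add !b):
                    ○ open, literals {b=0, c=0}.
                  branch 2.1.2.2.2 (add !(b || ((a && c) || !b))):
                    !(b || ((a && c) || !b)): α-rule — add !b, !((a && c) || !b).
                    !((a && c) || !b): α-rule — add !(a && c), !!b.
                    × closes — contains both b and !b.
      branch 2.2 (add !(c || !c), (b && (b || ((a && c) || !b)))):
        !(c || !c): α-rule — add !c, !!c.
        × closes — contains both c and !c.
8 branches closed, 3 open.
An open branch gives a countermodel: b=0, c=1 (unmentioned atoms arbitrary); under it the original formula is false.

Not valid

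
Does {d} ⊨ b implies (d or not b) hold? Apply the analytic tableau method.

Initial set: {T d; F (b implies (d or not b))}.
F (b implies (d or not b)): α-rule — add T b, F (d or not b).
F (d or not b): α-rule — add F d, F not b.
× closes — contains both d and not d.
All 1 branch closes.
Every branch closed, so the premises entail the conclusion.

Yes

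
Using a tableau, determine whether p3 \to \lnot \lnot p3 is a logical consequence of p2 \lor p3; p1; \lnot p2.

Yes

Initial set: {(p2 \lor p3); p1; \lnot p2; \lnot (p3 \to \lnot \lnot p3)}.
\lnot (p3 \to \lnot \lnot p3): α-rule — add p3, \lnot \lnot \lnot p3.
\lnot \lnot \lnot p3: drop double negation, giving \lnot p3.
× closes — contains both p3 and \lnot p3.
All 1 branch closes.
Every branch closed, so the premises entail the conclusion.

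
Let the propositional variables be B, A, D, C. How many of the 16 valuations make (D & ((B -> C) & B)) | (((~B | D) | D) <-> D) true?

Initial set: {((D & ((B -> C) & B)) | (((~B | D) | D) <-> D))}.
((D & ((B -> C) & B)) | (((~B | D) | D) <-> D)): β-rule — branch into (D & ((B -> C) & B))  //  (((~B | D) | D) <-> D).
  branch 1 (add (D & ((B -> C) & B))):
    (D & ((B -> C) & B)): α-rule — add D, ((B -> C) & B).
    ((B -> C) & B): α-rule — add (B -> C), B.
    (B -> C): β-rule — branch into ~B  //  C.
      branch 1.1 (add ~B):
        × closes — contains both B and ~B.
      branch 1.2 (add C):
        ○ open, literals {B=true, C=true, D=true}.
  branch 2 (add (((~B | D) | D) <-> D)):
    (((~B | D) | D) <-> D): β-rule — branch into ((~B | D) | D), D  //  ~((~B | D) | D), ~D.
      branch 2.1 (add ((~B | D) | D), D):
        ((~B | D) | D): β-rule — branch into (~B | D)  //  D.
          branch 2.1.1 (add (~B | D)):
            (~B | D): β-rule — branch into ~B  //  D.
              branch 2.1.1.1 (add ~B):
                ○ open, literals {B=false, D=true}.
              branch 2.1.1.2 (add D):
                ○ open, literals {D=true}.
          branch 2.1.2 (add D):
            ○ open, literals {D=true}.
      branch 2.2 (add ~((~B | D) | D), ~D):
        ~((~B | D) | D): α-rule — add ~(~B | D), ~D.
        ~(~B | D): α-rule — add ~~B, ~D.
        ○ open, literals {B=true, D=false}.
1 branch closed, 5 open.
Each open branch fixes some atoms; the unmentioned ones are free. Counting distinct full assignments: branch {B=true, C=true, D=true} (A) contributes 2 new; branch {B=false, D=true} (A, C) contributes 4 new; branch {D=true} (B, A, C) contributes 2 new; branch {D=true} (B, A, C) contributes 0 new; branch {B=true, D=false} (A, C) contributes 4 new. Total: 12.

12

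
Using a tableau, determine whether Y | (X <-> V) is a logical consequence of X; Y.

Yes

Initial set: {X; Y; ~(Y | (X <-> V))}.
~(Y | (X <-> V)): α-rule — add ~Y, ~(X <-> V).
× closes — contains both Y and ~Y.
All 1 branch closes.
Every branch closed, so the premises entail the conclusion.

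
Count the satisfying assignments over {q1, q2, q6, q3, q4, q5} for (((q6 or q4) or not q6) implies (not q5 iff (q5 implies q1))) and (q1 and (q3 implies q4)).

12

Initial set: {((((q6 or q4) or not q6) implies (not q5 iff (q5 implies q1))) and (q1 and (q3 implies q4)))}.
((((q6 or q4) or not q6) implies (not q5 iff (q5 implies q1))) and (q1 and (q3 implies q4))): α-rule — add (((q6 or q4) or not q6) implies (not q5 iff (q5 implies q1))), (q1 and (q3 implies q4)).
(q1 and (q3 implies q4)): α-rule — add q1, (q3 implies q4).
(((q6 or q4) or not q6) implies (not q5 iff (q5 implies q1))): β-rule — branch into not ((q6 or q4) or not q6)  //  (not q5 iff (q5 implies q1)).
  branch 1 (add not ((q6 or q4) or not q6)):
    not ((q6 or q4) or not q6): α-rule — add not (q6 or q4), not not q6.
    not (q6 or q4): α-rule — add not q6, not q4.
    × closes — contains both q6 and not q6.
  branch 2 (add (not q5 iff (q5 implies q1))):
    (q3 implies q4): β-rule — branch into not q3  //  q4.
      branch 2.1 (add not q3):
        (not q5 iff (q5 implies q1)): β-rule — branch into not q5, (q5 implies q1)  //  not not q5, not (q5 implies q1).
          branch 2.1.1 (add not q5, (q5 implies q1)):
            (q5 implies q1): β-rule — branch into not q5  //  q1.
              branch 2.1.1.1 (add not q5):
                ○ open, literals {q1=1, q3=0, q5=0}.
              branch 2.1.1.2 (add q1):
                ○ open, literals {q1=1, q3=0, q5=0}.
          branch 2.1.2 (add not not q5, not (q5 implies q1)):
            not (q5 implies q1): α-rule — add q5, not q1.
            × closes — contains both q1 and not q1.
      branch 2.2 (add q4):
        (not q5 iff (q5 implies q1)): β-rule — branch into not q5, (q5 implies q1)  //  not not q5, not (q5 implies q1).
          branch 2.2.1 (add not q5, (q5 implies q1)):
            (q5 implies q1): β-rule — branch into not q5  //  q1.
              branch 2.2.1.1 (add not q5):
                ○ open, literals {q1=1, q4=1, q5=0}.
              branch 2.2.1.2 (add q1):
                ○ open, literals {q1=1, q4=1, q5=0}.
          branch 2.2.2 (add not not q5, not (q5 implies q1)):
            not (q5 implies q1): α-rule — add q5, not q1.
            × closes — contains both q1 and not q1.
3 branches closed, 4 open.
Each open branch fixes some atoms; the unmentioned ones are free. Counting distinct full assignments: branch {q1=1, q3=0, q5=0} (q2, q6, q4) contributes 8 new; branch {q1=1, q3=0, q5=0} (q2, q6, q4) contributes 0 new; branch {q1=1, q4=1, q5=0} (q2, q6, q3) contributes 4 new; branch {q1=1, q4=1, q5=0} (q2, q6, q3) contributes 0 new. Total: 12.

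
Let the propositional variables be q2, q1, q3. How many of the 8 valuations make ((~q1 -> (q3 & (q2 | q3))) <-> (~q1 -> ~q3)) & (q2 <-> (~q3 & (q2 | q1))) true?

2

Initial set: {T (((~q1 -> (q3 & (q2 | q3))) <-> (~q1 -> ~q3)) & (q2 <-> (~q3 & (q2 | q1))))}.
T (((~q1 -> (q3 & (q2 | q3))) <-> (~q1 -> ~q3)) & (q2 <-> (~q3 & (q2 | q1)))): α-rule — add T ((~q1 -> (q3 & (q2 | q3))) <-> (~q1 -> ~q3)), T (q2 <-> (~q3 & (q2 | q1))).
T ((~q1 -> (q3 & (q2 | q3))) <-> (~q1 -> ~q3)): β-rule — branch into T (~q1 -> (q3 & (q2 | q3))), T (~q1 -> ~q3)  //  F (~q1 -> (q3 & (q2 | q3))), F (~q1 -> ~q3).
  branch 1 (add T (~q1 -> (q3 & (q2 | q3))), T (~q1 -> ~q3)):
    T (q2 <-> (~q3 & (q2 | q1))): β-rule — branch into T q2, T (~q3 & (q2 | q1))  //  F q2, F (~q3 & (q2 | q1)).
      branch 1.1 (add T q2, T (~q3 & (q2 | q1))):
        T (~q3 & (q2 | q1)): α-rule — add T ~q3, T (q2 | q1).
        T (~q1 -> (q3 & (q2 | q3))): β-rule — branch into F ~q1  //  T (q3 & (q2 | q3)).
          branch 1.1.1 (add F ~q1):
            T (~q1 -> ~q3): β-rule — branch into F ~q1  //  T ~q3.
              branch 1.1.1.1 (add F ~q1):
                T (q2 | q1): β-rule — branch into T q2  //  T q1.
                  branch 1.1.1.1.1 (add T q2):
                    ○ open, literals {q1=T, q2=T, q3=F}.
                  branch 1.1.1.1.2 (add T q1):
                    ○ open, literals {q1=T, q2=T, q3=F}.
              branch 1.1.1.2 (add T ~q3):
                T (q2 | q1): β-rule — branch into T q2  //  T q1.
                  branch 1.1.1.2.1 (add T q2):
                    ○ open, literals {q1=T, q2=T, q3=F}.
                  branch 1.1.1.2.2 (add T q1):
                    ○ open, literals {q1=T, q2=T, q3=F}.
          branch 1.1.2 (add T (q3 & (q2 | q3))):
            T (q3 & (q2 | q3)): α-rule — add T q3, T (q2 | q3).
            × closes — contains both q3 and ~q3.
      branch 1.2 (add F q2, F (~q3 & (q2 | q1))):
        T (~q1 -> (q3 & (q2 | q3))): β-rule — branch into F ~q1  //  T (q3 & (q2 | q3)).
          branch 1.2.1 (add F ~q1):
            T (~q1 -> ~q3): β-rule — branch into F ~q1  //  T ~q3.
              branch 1.2.1.1 (add F ~q1):
                F (~q3 & (q2 | q1)): β-rule — branch into F ~q3  //  F (q2 | q1).
                  branch 1.2.1.1.1 (add F ~q3):
                    ○ open, literals {q1=T, q2=F, q3=T}.
                  branch 1.2.1.1.2 (add F (q2 | q1)):
                    F (q2 | q1): α-rule — add F q2, F q1.
                    × closes — contains both q1 and ~q1.
              branch 1.2.1.2 (add T ~q3):
                F (~q3 & (q2 | q1)): β-rule — branch into F ~q3  //  F (q2 | q1).
                  branch 1.2.1.2.1 (add F ~q3):
                    × closes — contains both q3 and ~q3.
                  branch 1.2.1.2.2 (add F (q2 | q1)):
                    F (q2 | q1): α-rule — add F q2, F q1.
                    × closes — contains both q1 and ~q1.
          branch 1.2.2 (add T (q3 & (q2 | q3))):
            T (q3 & (q2 | q3)): α-rule — add T q3, T (q2 | q3).
            T (~q1 -> ~q3): β-rule — branch into F ~q1  //  T ~q3.
              branch 1.2.2.1 (add F ~q1):
                F (~q3 & (q2 | q1)): β-rule — branch into F ~q3  //  F (q2 | q1).
                  branch 1.2.2.1.1 (add F ~q3):
                    T (q2 | q3): β-rule — branch into T q2  //  T q3.
                      branch 1.2.2.1.1.1 (add T q2):
                        × closes — contains both q2 and ~q2.
                      branch 1.2.2.1.1.2 (add T q3):
                        ○ open, literals {q1=T, q2=F, q3=T}.
                  branch 1.2.2.1.2 (add F (q2 | q1)):
                    F (q2 | q1): α-rule — add F q2, F q1.
                    × closes — contains both q1 and ~q1.
              branch 1.2.2.2 (add T ~q3):
                × closes — contains both q3 and ~q3.
  branch 2 (add F (~q1 -> (q3 & (q2 | q3))), F (~q1 -> ~q3)):
    F (~q1 -> (q3 & (q2 | q3))): α-rule — add T ~q1, F (q3 & (q2 | q3)).
    F (~q1 -> ~q3): α-rule — add T ~q1, F ~q3.
    T (q2 <-> (~q3 & (q2 | q1))): β-rule — branch into T q2, T (~q3 & (q2 | q1))  //  F q2, F (~q3 & (q2 | q1)).
      branch 2.1 (add T q2, T (~q3 & (q2 | q1))):
        T (~q3 & (q2 | q1)): α-rule — add T ~q3, T (q2 | q1).
        × closes — contains both q3 and ~q3.
      branch 2.2 (add F q2, F (~q3 & (q2 | q1))):
        F (q3 & (q2 | q3)): β-rule — branch into F q3  //  F (q2 | q3).
          branch 2.2.1 (add F q3):
            × closes — contains both q3 and ~q3.
          branch 2.2.2 (add F (q2 | q3)):
            F (q2 | q3): α-rule — add F q2, F q3.
            × closes — contains both q3 and ~q3.
10 branches closed, 6 open.
Each open branch fixes some atoms; the unmentioned ones are free. Counting distinct full assignments: branch {q1=T, q2=T, q3=F} (none free) contributes 1 new; branch {q1=T, q2=T, q3=F} (none free) contributes 0 new; branch {q1=T, q2=T, q3=F} (none free) contributes 0 new; branch {q1=T, q2=T, q3=F} (none free) contributes 0 new; branch {q1=T, q2=F, q3=T} (none free) contributes 1 new; branch {q1=T, q2=F, q3=T} (none free) contributes 0 new. Total: 2.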